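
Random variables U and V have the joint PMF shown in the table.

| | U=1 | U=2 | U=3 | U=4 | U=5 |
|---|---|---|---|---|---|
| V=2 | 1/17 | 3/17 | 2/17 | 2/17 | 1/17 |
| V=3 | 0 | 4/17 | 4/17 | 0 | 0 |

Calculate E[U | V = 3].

5/2

P(V = 3) = 8/17.
Σ U·P over the event = 2·(4/17) + 3·(4/17) = 20/17.
E[U | V = 3] = (20/17) / (8/17) = 5/2.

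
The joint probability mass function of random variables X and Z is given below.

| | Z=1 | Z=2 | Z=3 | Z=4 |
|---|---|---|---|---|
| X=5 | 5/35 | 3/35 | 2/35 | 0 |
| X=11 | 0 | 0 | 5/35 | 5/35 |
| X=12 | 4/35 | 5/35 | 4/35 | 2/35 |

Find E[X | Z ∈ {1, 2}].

148/17

P(Z ∈ {1, 2}) = 17/35.
Σ X·P over the event = 5·(5/35) + 5·(3/35) + 12·(4/35) + 12·(5/35) = 148/35.
E[X | Z ∈ {1, 2}] = (148/35) / (17/35) = 148/17.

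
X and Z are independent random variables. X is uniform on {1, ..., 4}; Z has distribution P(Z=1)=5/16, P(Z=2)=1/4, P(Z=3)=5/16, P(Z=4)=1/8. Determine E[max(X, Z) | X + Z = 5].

55/16

P(X + Z = 5) = 1/4.
Summing max(X,Z)·P(x,y) over outcomes with X + Z = 5 gives 55/64.
E[max(X, Z) | X + Z = 5] = (55/64) / (1/4) = 55/16.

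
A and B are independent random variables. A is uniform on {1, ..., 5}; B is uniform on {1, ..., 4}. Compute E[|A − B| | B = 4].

7/5

Outcomes with B = 4: (1,4), (2,4), (3,4), (4,4), (5,4), each with probability 1/20.
E[|A − B| | B = 4] = (3 + 2 + 1 + 0 + 1) / 5 = 7/5.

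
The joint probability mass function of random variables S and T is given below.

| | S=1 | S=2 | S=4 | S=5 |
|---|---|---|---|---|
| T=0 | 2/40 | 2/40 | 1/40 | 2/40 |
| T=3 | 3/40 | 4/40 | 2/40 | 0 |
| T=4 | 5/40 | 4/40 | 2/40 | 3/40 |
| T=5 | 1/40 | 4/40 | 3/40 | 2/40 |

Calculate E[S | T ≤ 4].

P(T ≤ 4) = 3/4.
Summing S·P(S=x,T=y) over the conditioning event gives 15/8.
E[S | T ≤ 4] = (15/8) / (3/4) = 5/2.

5/2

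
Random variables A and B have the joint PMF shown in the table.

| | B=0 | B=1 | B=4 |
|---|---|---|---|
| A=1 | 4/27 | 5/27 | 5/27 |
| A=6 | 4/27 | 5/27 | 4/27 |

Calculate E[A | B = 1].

7/2

P(B = 1) = 10/27.
Σ A·P over the event = 1·(5/27) + 6·(5/27) = 35/27.
E[A | B = 1] = (35/27) / (10/27) = 7/2.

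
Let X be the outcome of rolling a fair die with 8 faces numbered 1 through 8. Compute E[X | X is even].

5

Given X is even, X is equally likely to be any of {2, 4, 6, 8}.
E[X | X is even] = (2 + 4 + 6 + 8) / 4 = 5.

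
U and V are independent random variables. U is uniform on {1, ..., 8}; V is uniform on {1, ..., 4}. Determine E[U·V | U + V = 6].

15/2

Outcomes with U + V = 6: (2,4), (3,3), (4,2), (5,1), each with probability 1/32.
E[U·V | U + V = 6] = (8 + 9 + 8 + 5) / 4 = 15/2.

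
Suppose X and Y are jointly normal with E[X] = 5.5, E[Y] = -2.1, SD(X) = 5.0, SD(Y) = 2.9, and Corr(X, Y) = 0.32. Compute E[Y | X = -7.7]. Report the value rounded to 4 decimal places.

-4.5499

For a bivariate normal, E[Y | X=x] = μ_Y + ρ·(σ_Y/σ_X)·(x − μ_X).
E[Y | X=-7.7] = -2.1 + (0.32)·(2.9/5.0)·(-7.7 − (5.5)) = -2.1 + (0.1856)·(-13.2) = -4.5499.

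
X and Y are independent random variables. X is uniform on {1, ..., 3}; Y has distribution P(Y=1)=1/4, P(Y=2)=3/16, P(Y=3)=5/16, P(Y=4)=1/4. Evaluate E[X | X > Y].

29/11

P(X > Y) = 11/48.
Summing X·P(x,y) over outcomes with X > Y gives 29/48.
E[X | X > Y] = (29/48) / (11/48) = 29/11.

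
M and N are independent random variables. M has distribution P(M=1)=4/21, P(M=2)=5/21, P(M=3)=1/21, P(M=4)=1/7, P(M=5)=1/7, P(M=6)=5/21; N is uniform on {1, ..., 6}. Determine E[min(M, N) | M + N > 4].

285/103

P(M + N > 4) = 103/126.
Summing min(M,N)·P(x,y) over outcomes with M + N > 4 gives 95/42.
E[min(M, N) | M + N > 4] = (95/42) / (103/126) = 285/103.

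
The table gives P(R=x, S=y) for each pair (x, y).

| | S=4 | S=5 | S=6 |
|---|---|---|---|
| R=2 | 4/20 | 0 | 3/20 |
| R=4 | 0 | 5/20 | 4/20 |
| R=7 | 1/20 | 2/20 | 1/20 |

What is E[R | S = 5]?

P(S = 5) = 7/20.
Σ R·P over the event = 4·(5/20) + 7·(2/20) = 17/10.
E[R | S = 5] = (17/10) / (7/20) = 34/7.

34/7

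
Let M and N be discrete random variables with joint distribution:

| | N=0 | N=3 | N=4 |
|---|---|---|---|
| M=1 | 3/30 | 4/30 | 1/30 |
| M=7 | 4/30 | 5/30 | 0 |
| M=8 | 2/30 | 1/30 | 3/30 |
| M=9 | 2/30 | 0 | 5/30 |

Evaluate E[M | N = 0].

65/11

P(N = 0) = 11/30.
Σ M·P over the event = 1·(3/30) + 7·(4/30) + 8·(2/30) + 9·(2/30) = 13/6.
E[M | N = 0] = (13/6) / (11/30) = 65/11.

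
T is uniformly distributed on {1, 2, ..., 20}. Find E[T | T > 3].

12

P(T > 3) = 17/20.
E[T | T > 3] = (51/5) / (17/20) = 12.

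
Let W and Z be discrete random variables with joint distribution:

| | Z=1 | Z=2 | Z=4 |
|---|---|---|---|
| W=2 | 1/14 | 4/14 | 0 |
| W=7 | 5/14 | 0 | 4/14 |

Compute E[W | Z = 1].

P(Z = 1) = 3/7.
Summing W·P(W=x,Z=y) over the conditioning event gives 37/14.
E[W | Z = 1] = (37/14) / (3/7) = 37/6.

37/6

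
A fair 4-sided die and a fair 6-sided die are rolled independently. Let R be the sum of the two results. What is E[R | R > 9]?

P(R > 9) = 1/24.
Σ over the event: 10·1/24 = 5/12.
E[R | R > 9] = (5/12) / (1/24) = 10.

10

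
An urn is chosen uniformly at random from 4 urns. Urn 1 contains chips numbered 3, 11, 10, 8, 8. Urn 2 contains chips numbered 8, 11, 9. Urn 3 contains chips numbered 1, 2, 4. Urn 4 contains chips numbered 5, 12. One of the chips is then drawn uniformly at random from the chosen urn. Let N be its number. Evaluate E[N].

E[N | urn 1] = (3+11+10+8+8)/5 = 8.
E[N | urn 2] = (8+11+9)/3 = 28/3.
E[N | urn 3] = (1+2+4)/3 = 7/3.
E[N | urn 4] = (5+12)/2 = 17/2.
E[N] = (1/4)·(8) + (1/4)·(28/3) + (1/4)·(7/3) + (1/4)·(17/2) = 169/24.

169/24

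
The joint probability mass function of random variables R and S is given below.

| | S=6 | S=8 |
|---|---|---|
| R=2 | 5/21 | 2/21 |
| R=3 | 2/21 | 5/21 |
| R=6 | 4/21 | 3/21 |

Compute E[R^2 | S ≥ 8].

161/10

P(S ≥ 8) = 10/21.
Σ R^2·P over the event = 4·(2/21) + 9·(5/21) + 36·(3/21) = 23/3.
E[R^2 | S ≥ 8] = (23/3) / (10/21) = 161/10.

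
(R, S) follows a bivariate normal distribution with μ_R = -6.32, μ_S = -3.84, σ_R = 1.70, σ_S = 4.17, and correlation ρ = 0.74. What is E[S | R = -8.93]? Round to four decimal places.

-8.5776

For a bivariate normal, E[S | R=x] = μ_S + ρ·(σ_S/σ_R)·(x − μ_R).
E[S | R=-8.93] = -3.84 + (0.74)·(4.17/1.70)·(-8.93 − (-6.32)) = -3.84 + (1.81518)·(-2.61) = -8.5776.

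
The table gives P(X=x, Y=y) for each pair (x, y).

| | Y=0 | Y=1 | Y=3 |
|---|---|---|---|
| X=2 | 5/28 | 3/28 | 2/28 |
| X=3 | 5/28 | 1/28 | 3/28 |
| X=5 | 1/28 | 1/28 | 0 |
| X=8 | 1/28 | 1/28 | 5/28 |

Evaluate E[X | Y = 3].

P(Y = 3) = 5/14.
Summing X·P(X=x,Y=y) over the conditioning event gives 53/28.
E[X | Y = 3] = (53/28) / (5/14) = 53/10.

53/10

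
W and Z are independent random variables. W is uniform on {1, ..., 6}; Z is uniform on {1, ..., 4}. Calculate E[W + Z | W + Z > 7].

Outcomes with W + Z > 7: (4,4), (5,3), (5,4), (6,2), (6,3), (6,4), each with probability 1/24.
E[W + Z | W + Z > 7] = (8 + 8 + 9 + 8 + 9 + 10) / 6 = 26/3.

26/3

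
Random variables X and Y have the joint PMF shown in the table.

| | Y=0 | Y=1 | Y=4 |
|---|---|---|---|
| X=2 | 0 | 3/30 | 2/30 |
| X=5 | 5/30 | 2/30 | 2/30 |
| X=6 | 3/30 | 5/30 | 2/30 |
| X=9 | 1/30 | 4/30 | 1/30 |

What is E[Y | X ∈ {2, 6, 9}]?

32/21

P(X ∈ {2, 6, 9}) = 7/10.
Σ Y·P over the event = 1·(3/30) + 4·(2/30) + 0·(3/30) + 1·(5/30) + 4·(2/30) + 0·(1/30) + 1·(4/30) + 4·(1/30) = 16/15.
E[Y | X ∈ {2, 6, 9}] = (16/15) / (7/10) = 32/21.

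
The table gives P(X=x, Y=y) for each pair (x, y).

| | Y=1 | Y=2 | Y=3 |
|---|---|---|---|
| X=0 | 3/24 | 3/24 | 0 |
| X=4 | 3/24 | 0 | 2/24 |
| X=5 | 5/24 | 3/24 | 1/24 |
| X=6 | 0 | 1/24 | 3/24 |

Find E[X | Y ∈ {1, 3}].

4

P(Y ∈ {1, 3}) = 17/24.
Σ X·P over the event = 0·(3/24) + 4·(3/24) + 4·(2/24) + 5·(5/24) + 5·(1/24) + 6·(3/24) = 17/6.
E[X | Y ∈ {1, 3}] = (17/6) / (17/24) = 4.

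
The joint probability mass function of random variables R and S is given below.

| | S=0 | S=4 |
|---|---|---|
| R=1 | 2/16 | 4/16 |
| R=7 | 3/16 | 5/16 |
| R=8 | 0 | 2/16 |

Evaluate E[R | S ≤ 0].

P(S ≤ 0) = 5/16.
Σ R·P over the event = 1·(2/16) + 7·(3/16) = 23/16.
E[R | S ≤ 0] = (23/16) / (5/16) = 23/5.

23/5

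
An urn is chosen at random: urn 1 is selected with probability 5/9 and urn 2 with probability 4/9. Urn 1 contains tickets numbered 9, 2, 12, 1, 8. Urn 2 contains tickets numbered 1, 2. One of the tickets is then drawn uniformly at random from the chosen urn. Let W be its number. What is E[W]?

E[W | urn 1] = (9+2+12+1+8)/5 = 32/5.
E[W | urn 2] = (1+2)/2 = 3/2.
By the law of total expectation,
E[W] = (5/9)·(32/5) + (4/9)·(3/2) = 38/9.

38/9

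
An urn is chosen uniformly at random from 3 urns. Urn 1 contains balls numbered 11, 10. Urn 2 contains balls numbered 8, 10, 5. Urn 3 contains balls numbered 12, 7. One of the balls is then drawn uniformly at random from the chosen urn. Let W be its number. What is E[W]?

83/9

E[W | urn 1] = (11+10)/2 = 21/2.
E[W | urn 2] = (8+10+5)/3 = 23/3.
E[W | urn 3] = (12+7)/2 = 19/2.
E[W] = (1/3)·(21/2) + (1/3)·(23/3) + (1/3)·(19/2) = 83/9.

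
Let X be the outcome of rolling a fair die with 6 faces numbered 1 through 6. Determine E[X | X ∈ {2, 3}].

P(X ∈ {2, 3}) = 1/3.
Σ over the event: 2·1/6 + 3·1/6 = 5/6.
E[X | X ∈ {2, 3}] = (5/6) / (1/3) = 5/2.

5/2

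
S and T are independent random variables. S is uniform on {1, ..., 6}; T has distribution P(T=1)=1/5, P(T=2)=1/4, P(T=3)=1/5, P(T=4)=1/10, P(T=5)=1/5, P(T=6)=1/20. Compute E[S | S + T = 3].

P(S + T = 3) = 3/40.
Summing S·P(x,y) over outcomes with S + T = 3 gives 13/120.
E[S | S + T = 3] = (13/120) / (3/40) = 13/9.

13/9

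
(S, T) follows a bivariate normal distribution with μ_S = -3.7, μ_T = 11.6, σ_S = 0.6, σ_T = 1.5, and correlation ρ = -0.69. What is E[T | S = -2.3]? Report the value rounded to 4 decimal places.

9.1850

E[T | S=x] = μ_T + ρ(σ_T/σ_S)(x − μ_S) for jointly normal variables.
E[T | S=-2.3] = 11.6 + (-0.69)·(1.5/0.6)·(-2.3 − (-3.7)) = 11.6 + (-1.725)·(1.4) = 9.1850.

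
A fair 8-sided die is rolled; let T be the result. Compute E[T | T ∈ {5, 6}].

11/2

P(T ∈ {5, 6}) = 1/4.
Σ over the event: 5·1/8 + 6·1/8 = 11/8.
E[T | T ∈ {5, 6}] = (11/8) / (1/4) = 11/2.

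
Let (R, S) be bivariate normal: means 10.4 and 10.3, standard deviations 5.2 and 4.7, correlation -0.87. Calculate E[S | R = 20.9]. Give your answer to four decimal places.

For a bivariate normal, E[S | R=x] = μ_S + ρ·(σ_S/σ_R)·(x − μ_R).
E[S | R=20.9] = 10.3 + (-0.87)·(4.7/5.2)·(20.9 − (10.4)) = 10.3 + (-0.786346)·(10.5) = 2.0434.

2.0434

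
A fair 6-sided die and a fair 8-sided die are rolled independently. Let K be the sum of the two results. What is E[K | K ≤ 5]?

P(K ≤ 5) = 5/24.
Σ over the event: 2·1/48 + 3·1/24 + 4·1/16 + 5·1/12 = 5/6.
E[K | K ≤ 5] = (5/6) / (5/24) = 4.

4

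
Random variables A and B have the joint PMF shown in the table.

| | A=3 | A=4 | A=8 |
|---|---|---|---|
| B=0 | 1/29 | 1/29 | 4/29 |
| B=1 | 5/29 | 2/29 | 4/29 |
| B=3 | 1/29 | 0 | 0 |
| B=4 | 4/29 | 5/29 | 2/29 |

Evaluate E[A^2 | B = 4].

244/11

P(B = 4) = 11/29.
Σ A^2·P over the event = 9·(4/29) + 16·(5/29) + 64·(2/29) = 244/29.
E[A^2 | B = 4] = (244/29) / (11/29) = 244/11.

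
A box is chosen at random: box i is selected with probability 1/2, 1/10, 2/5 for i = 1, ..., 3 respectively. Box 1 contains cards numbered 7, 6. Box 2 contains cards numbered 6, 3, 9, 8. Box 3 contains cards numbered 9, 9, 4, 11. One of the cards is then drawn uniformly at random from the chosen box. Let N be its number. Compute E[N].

36/5

E[N | box 1] = (7+6)/2 = 13/2.
E[N | box 2] = (6+3+9+8)/4 = 13/2.
E[N | box 3] = (9+9+4+11)/4 = 33/4.
E[N] = (1/2)·(13/2) + (1/10)·(13/2) + (2/5)·(33/4) = 36/5.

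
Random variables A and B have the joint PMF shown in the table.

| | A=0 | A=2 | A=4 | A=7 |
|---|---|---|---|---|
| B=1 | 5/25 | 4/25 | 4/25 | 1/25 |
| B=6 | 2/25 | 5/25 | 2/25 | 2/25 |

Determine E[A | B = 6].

32/11

P(B = 6) = 11/25.
Σ A·P over the event = 0·(2/25) + 2·(5/25) + 4·(2/25) + 7·(2/25) = 32/25.
E[A | B = 6] = (32/25) / (11/25) = 32/11.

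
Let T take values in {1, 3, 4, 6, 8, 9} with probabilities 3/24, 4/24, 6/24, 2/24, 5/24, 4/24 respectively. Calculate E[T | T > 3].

P(T > 3) = 17/24.
Σ over the event: 4·1/4 + 6·1/12 + 8·5/24 + 9·1/6 = 14/3.
E[T | T > 3] = (14/3) / (17/24) = 112/17.

112/17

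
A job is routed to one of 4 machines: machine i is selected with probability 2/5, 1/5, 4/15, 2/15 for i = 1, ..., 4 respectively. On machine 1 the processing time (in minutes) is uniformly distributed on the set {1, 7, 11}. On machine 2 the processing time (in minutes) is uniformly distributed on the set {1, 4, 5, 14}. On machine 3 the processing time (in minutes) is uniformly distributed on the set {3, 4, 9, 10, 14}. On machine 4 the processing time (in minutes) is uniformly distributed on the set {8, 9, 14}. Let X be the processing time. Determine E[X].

E[X | machine 1] = (1+7+11)/3 = 19/3.
E[X | machine 2] = (1+4+5+14)/4 = 6.
E[X | machine 3] = (3+4+9+10+14)/5 = 8.
E[X | machine 4] = (8+9+14)/3 = 31/3.
By the law of total expectation,
E[X] = (2/5)·(19/3) + (1/5)·(6) + (4/15)·(8) + (2/15)·(31/3) = 326/45.

326/45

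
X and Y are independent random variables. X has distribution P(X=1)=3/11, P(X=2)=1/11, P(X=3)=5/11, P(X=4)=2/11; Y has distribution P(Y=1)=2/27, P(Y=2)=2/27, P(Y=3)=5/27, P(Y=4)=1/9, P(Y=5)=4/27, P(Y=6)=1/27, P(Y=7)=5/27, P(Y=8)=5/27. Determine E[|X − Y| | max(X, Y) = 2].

4/5

P(max(X, Y) = 2) = 10/297.
Summing |X−Y|·P(x,y) over outcomes with max(X, Y) = 2 gives 8/297.
E[|X − Y| | max(X, Y) = 2] = (8/297) / (10/297) = 4/5.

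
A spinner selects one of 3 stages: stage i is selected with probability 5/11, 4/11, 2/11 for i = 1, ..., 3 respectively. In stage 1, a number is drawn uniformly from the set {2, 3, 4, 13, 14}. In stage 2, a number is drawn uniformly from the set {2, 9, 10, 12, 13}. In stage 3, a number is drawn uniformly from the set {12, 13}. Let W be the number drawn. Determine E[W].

489/55

E[W | stage 1] = (2+3+4+13+14)/5 = 36/5.
E[W | stage 2] = (2+9+10+12+13)/5 = 46/5.
E[W | stage 3] = (12+13)/2 = 25/2.
E[W] = (5/11)·(36/5) + (4/11)·(46/5) + (2/11)·(25/2) = 489/55.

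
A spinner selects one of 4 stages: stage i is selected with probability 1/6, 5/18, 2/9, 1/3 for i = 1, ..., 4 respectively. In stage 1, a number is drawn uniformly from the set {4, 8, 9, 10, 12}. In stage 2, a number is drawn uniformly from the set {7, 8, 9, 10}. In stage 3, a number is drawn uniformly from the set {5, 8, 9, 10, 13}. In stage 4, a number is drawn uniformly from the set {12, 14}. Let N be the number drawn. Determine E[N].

E[N | stage 1] = (4+8+9+10+12)/5 = 43/5.
E[N | stage 2] = (7+8+9+10)/4 = 17/2.
E[N | stage 3] = (5+8+9+10+13)/5 = 9.
E[N | stage 4] = (12+14)/2 = 13.
E[N] = (1/6)·(43/5) + (5/18)·(17/2) + (2/9)·(9) + (1/3)·(13) = 1823/180.

1823/180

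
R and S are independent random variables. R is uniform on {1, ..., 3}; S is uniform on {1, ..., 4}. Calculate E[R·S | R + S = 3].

P(R + S = 3) = 1/6.
Summing RS·P(x,y) over outcomes with R + S = 3 gives 1/3.
E[R·S | R + S = 3] = (1/3) / (1/6) = 2.

2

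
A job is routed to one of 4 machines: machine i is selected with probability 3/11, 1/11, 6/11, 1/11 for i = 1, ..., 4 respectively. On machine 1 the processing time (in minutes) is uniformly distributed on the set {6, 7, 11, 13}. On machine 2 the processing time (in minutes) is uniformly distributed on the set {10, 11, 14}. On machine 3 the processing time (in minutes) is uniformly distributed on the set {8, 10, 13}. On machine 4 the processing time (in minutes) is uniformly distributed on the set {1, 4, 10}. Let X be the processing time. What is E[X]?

E[X | machine 1] = (6+7+11+13)/4 = 37/4.
E[X | machine 2] = (10+11+14)/3 = 35/3.
E[X | machine 3] = (8+10+13)/3 = 31/3.
E[X | machine 4] = (1+4+10)/3 = 5.
By the law of total expectation,
E[X] = (3/11)·(37/4) + (1/11)·(35/3) + (6/11)·(31/3) + (1/11)·(5) = 1277/132.

1277/132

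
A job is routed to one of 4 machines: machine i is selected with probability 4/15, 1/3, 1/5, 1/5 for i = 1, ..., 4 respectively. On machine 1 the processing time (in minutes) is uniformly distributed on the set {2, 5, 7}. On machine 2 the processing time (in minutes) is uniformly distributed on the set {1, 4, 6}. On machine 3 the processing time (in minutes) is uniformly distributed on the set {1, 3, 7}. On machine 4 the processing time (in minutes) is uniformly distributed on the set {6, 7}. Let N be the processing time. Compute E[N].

9/2

E[N | machine 1] = (2+5+7)/3 = 14/3.
E[N | machine 2] = (1+4+6)/3 = 11/3.
E[N | machine 3] = (1+3+7)/3 = 11/3.
E[N | machine 4] = (6+7)/2 = 13/2.
By the law of total expectation,
E[N] = (4/15)·(14/3) + (1/3)·(11/3) + (1/5)·(11/3) + (1/5)·(13/2) = 9/2.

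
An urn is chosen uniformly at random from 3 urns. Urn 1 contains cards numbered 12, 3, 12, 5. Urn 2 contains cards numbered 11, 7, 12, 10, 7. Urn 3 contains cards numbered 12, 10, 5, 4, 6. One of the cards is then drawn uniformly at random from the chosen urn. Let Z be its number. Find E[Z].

E[Z | urn 1] = (12+3+12+5)/4 = 8.
E[Z | urn 2] = (11+7+12+10+7)/5 = 47/5.
E[Z | urn 3] = (12+10+5+4+6)/5 = 37/5.
By the law of total expectation,
E[Z] = (1/3)·(8) + (1/3)·(47/5) + (1/3)·(37/5) = 124/15.

124/15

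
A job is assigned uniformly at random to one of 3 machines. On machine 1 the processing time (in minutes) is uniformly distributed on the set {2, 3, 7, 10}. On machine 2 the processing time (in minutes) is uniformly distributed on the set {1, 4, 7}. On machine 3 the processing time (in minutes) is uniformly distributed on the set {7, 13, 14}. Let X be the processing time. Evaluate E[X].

E[X | machine 1] = (2+3+7+10)/4 = 11/2.
E[X | machine 2] = (1+4+7)/3 = 4.
E[X | machine 3] = (7+13+14)/3 = 34/3.
E[X] = (1/3)·(11/2) + (1/3)·(4) + (1/3)·(34/3) = 125/18.

125/18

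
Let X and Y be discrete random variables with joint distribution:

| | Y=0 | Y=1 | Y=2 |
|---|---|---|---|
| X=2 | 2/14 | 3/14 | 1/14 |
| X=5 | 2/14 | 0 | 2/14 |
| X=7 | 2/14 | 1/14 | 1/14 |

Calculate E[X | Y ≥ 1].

4

P(Y ≥ 1) = 4/7.
Σ X·P over the event = 2·(3/14) + 2·(1/14) + 5·(2/14) + 7·(1/14) + 7·(1/14) = 16/7.
E[X | Y ≥ 1] = (16/7) / (4/7) = 4.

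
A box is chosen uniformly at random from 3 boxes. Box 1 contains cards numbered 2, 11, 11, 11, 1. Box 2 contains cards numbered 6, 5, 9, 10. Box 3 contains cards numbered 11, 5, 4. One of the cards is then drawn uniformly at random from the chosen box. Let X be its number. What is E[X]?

641/90

E[X | box 1] = (2+11+11+11+1)/5 = 36/5.
E[X | box 2] = (6+5+9+10)/4 = 15/2.
E[X | box 3] = (11+5+4)/3 = 20/3.
By the law of total expectation,
E[X] = (1/3)·(36/5) + (1/3)·(15/2) + (1/3)·(20/3) = 641/90.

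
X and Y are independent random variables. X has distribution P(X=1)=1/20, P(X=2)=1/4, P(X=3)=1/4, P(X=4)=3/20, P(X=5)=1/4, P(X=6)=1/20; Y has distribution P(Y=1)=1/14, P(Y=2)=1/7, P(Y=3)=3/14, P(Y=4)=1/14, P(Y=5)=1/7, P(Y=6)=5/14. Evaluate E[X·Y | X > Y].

P(X > Y) = 41/140.
Summing XY·P(x,y) over outcomes with X > Y gives 871/280.
E[X·Y | X > Y] = (871/280) / (41/140) = 871/82.

871/82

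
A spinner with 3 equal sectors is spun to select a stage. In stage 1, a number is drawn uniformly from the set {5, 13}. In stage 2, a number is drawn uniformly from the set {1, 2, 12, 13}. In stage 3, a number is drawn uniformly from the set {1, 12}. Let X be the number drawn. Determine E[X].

E[X | stage 1] = (5+13)/2 = 9.
E[X | stage 2] = (1+2+12+13)/4 = 7.
E[X | stage 3] = (1+12)/2 = 13/2.
E[X] = (1/3)·(9) + (1/3)·(7) + (1/3)·(13/2) = 15/2.

15/2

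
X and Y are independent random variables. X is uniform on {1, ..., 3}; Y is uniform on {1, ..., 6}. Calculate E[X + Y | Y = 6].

8

Outcomes with Y = 6: (1,6), (2,6), (3,6), each with probability 1/18.
E[X + Y | Y = 6] = (7 + 8 + 9) / 3 = 8.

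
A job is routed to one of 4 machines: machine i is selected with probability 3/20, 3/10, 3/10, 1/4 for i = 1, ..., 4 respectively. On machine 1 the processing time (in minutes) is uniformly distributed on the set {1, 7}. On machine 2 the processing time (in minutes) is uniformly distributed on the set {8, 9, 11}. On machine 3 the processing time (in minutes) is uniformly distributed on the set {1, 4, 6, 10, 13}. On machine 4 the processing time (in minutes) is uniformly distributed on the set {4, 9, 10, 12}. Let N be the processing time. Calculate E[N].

3051/400

E[N | machine 1] = (1+7)/2 = 4.
E[N | machine 2] = (8+9+11)/3 = 28/3.
E[N | machine 3] = (1+4+6+10+13)/5 = 34/5.
E[N | machine 4] = (4+9+10+12)/4 = 35/4.
By the law of total expectation,
E[N] = (3/20)·(4) + (3/10)·(28/3) + (3/10)·(34/5) + (1/4)·(35/4) = 3051/400.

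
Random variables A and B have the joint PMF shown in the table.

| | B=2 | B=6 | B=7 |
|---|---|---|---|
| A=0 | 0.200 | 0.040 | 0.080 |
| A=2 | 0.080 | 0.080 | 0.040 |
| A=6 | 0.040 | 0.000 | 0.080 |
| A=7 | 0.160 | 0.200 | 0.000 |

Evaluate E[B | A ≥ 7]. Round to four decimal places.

4.2222

P(A ≥ 7) = 0.360.
Σ B·P over the event = 2·(0.160) + 6·(0.200) = 1.520.
E[B | A ≥ 7] = (1.520) / (0.360) = 4.2222.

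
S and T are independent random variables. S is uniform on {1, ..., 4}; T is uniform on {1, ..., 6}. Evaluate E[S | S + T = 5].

5/2

Outcomes with S + T = 5: (1,4), (2,3), (3,2), (4,1), each with probability 1/24.
E[S | S + T = 5] = (1 + 2 + 3 + 4) / 4 = 5/2.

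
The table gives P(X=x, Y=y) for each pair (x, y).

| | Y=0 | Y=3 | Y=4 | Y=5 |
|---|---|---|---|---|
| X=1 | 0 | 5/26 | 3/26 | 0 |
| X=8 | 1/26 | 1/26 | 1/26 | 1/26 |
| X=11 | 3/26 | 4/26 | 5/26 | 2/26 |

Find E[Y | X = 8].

P(X = 8) = 2/13.
Σ Y·P over the event = 0·(1/26) + 3·(1/26) + 4·(1/26) + 5·(1/26) = 6/13.
E[Y | X = 8] = (6/13) / (2/13) = 3.

3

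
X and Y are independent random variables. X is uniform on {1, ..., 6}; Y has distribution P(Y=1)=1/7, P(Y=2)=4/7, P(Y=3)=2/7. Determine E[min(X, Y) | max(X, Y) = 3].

21/11

P(max(X, Y) = 3) = 11/42.
Summing min(X,Y)·P(x,y) over outcomes with max(X, Y) = 3 gives 1/2.
E[min(X, Y) | max(X, Y) = 3] = (1/2) / (11/42) = 21/11.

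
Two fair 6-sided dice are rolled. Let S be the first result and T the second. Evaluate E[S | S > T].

P(S > T) = 5/12.
Summing S·P(x,y) over outcomes with S > T gives 35/18.
E[S | S > T] = (35/18) / (5/12) = 14/3.

14/3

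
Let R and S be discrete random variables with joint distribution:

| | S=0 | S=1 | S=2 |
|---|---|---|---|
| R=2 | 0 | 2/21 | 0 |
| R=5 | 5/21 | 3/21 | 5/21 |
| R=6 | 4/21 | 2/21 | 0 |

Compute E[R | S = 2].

P(S = 2) = 5/21.
Summing R·P(R=x,S=y) over the conditioning event gives 25/21.
E[R | S = 2] = (25/21) / (5/21) = 5.

5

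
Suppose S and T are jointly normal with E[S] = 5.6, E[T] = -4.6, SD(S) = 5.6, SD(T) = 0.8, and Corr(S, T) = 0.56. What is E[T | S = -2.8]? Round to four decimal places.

E[T | S=x] = μ_T + ρ(σ_T/σ_S)(x − μ_S) for jointly normal variables.
E[T | S=-2.8] = -4.6 + (0.56)·(0.8/5.6)·(-2.8 − (5.6)) = -4.6 + (0.08)·(-8.4) = -5.2720.

-5.2720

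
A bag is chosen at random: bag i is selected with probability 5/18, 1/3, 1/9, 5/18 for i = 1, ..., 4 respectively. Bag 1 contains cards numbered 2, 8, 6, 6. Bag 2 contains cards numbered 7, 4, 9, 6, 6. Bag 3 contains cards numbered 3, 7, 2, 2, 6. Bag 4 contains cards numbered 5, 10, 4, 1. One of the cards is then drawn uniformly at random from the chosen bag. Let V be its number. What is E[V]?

E[V | bag 1] = (2+8+6+6)/4 = 11/2.
E[V | bag 2] = (7+4+9+6+6)/5 = 32/5.
E[V | bag 3] = (3+7+2+2+6)/5 = 4.
E[V | bag 4] = (5+10+4+1)/4 = 5.
E[V] = (5/18)·(11/2) + (1/3)·(32/5) + (1/9)·(4) + (5/18)·(5) = 989/180.

989/180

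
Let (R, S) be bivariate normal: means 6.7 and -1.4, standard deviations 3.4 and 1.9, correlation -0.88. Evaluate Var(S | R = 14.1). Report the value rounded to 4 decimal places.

0.8144

The conditional variance in a bivariate normal is σ_S²(1 − ρ²), independent of x.
Var(S | R=14.1) = (1.9)²·(1 − (-0.88)²) = 3.61·0.2256 = 0.8144.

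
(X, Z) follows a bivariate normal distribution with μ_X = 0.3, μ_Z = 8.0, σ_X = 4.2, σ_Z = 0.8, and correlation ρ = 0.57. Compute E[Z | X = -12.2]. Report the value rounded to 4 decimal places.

E[Z | X=x] = μ_Z + ρ(σ_Z/σ_X)(x − μ_X) for jointly normal variables.
E[Z | X=-12.2] = 8.0 + (0.57)·(0.8/4.2)·(-12.2 − (0.3)) = 8.0 + (0.10857)·(-12.5) = 6.6429.

6.6429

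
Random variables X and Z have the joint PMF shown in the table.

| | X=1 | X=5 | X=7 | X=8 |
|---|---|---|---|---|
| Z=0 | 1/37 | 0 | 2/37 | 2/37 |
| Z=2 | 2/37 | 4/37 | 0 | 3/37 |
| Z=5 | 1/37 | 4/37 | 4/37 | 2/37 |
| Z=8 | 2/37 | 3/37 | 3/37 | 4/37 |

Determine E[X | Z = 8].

35/6

P(Z = 8) = 12/37.
Σ X·P over the event = 1·(2/37) + 5·(3/37) + 7·(3/37) + 8·(4/37) = 70/37.
E[X | Z = 8] = (70/37) / (12/37) = 35/6.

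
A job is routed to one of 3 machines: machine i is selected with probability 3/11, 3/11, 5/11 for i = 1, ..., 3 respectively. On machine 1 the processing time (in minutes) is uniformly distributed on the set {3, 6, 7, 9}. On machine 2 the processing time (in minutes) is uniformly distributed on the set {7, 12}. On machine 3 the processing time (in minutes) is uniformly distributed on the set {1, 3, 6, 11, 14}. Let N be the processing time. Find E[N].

E[N | machine 1] = (3+6+7+9)/4 = 25/4.
E[N | machine 2] = (7+12)/2 = 19/2.
E[N | machine 3] = (1+3+6+11+14)/5 = 7.
E[N] = (3/11)·(25/4) + (3/11)·(19/2) + (5/11)·(7) = 329/44.

329/44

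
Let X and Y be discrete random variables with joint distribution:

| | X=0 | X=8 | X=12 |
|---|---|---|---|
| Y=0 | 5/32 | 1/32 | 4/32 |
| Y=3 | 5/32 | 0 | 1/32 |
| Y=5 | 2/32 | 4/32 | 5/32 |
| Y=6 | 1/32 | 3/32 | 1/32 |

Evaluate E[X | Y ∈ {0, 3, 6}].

P(Y ∈ {0, 3, 6}) = 21/32.
Σ X·P over the event = 0·(5/32) + 0·(5/32) + 0·(1/32) + 8·(1/32) + 8·(3/32) + 12·(4/32) + 12·(1/32) + 12·(1/32) = 13/4.
E[X | Y ∈ {0, 3, 6}] = (13/4) / (21/32) = 104/21.

104/21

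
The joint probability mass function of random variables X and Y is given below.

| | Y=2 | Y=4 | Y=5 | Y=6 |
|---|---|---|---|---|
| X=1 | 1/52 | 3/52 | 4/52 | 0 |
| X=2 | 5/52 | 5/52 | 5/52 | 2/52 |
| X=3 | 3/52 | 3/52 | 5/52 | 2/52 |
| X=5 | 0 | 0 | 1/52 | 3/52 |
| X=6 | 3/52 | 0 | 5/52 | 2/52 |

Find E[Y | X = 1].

17/4

P(X = 1) = 2/13.
Σ Y·P over the event = 2·(1/52) + 4·(3/52) + 5·(4/52) = 17/26.
E[Y | X = 1] = (17/26) / (2/13) = 17/4.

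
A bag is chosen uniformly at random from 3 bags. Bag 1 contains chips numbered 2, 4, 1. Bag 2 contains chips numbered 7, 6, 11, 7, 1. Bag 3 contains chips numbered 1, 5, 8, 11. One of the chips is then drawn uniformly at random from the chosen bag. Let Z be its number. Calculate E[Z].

E[Z | bag 1] = (2+4+1)/3 = 7/3.
E[Z | bag 2] = (7+6+11+7+1)/5 = 32/5.
E[Z | bag 3] = (1+5+8+11)/4 = 25/4.
E[Z] = (1/3)·(7/3) + (1/3)·(32/5) + (1/3)·(25/4) = 899/180.

899/180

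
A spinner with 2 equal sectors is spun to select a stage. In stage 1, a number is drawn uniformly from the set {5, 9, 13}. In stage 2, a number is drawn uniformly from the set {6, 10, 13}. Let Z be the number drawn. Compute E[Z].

28/3

E[Z | stage 1] = (5+9+13)/3 = 9.
E[Z | stage 2] = (6+10+13)/3 = 29/3.
By the law of total expectation,
E[Z] = (1/2)·(9) + (1/2)·(29/3) = 28/3.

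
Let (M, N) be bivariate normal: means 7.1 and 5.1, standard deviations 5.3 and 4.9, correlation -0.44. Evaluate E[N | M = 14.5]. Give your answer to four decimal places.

2.0897

For a bivariate normal, E[N | M=x] = μ_N + ρ·(σ_N/σ_M)·(x − μ_M).
E[N | M=14.5] = 5.1 + (-0.44)·(4.9/5.3)·(14.5 − (7.1)) = 5.1 + (-0.406792)·(7.4) = 2.0897.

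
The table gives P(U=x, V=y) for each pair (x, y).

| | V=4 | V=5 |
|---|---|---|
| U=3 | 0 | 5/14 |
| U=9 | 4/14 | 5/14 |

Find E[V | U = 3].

5

P(U = 3) = 5/14.
Σ V·P over the event = 5·(5/14) = 25/14.
E[V | U = 3] = (25/14) / (5/14) = 5.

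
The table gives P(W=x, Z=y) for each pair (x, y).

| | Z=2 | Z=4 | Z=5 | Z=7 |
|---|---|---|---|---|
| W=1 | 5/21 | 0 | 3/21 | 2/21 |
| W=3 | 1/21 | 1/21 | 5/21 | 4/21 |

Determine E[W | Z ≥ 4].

7/3

P(Z ≥ 4) = 5/7.
Σ W·P over the event = 1·(3/21) + 1·(2/21) + 3·(1/21) + 3·(5/21) + 3·(4/21) = 5/3.
E[W | Z ≥ 4] = (5/3) / (5/7) = 7/3.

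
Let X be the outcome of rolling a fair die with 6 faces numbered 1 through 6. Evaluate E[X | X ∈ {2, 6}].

P(X ∈ {2, 6}) = 1/3.
Σ over the event: 2·1/6 + 6·1/6 = 4/3.
E[X | X ∈ {2, 6}] = (4/3) / (1/3) = 4.

4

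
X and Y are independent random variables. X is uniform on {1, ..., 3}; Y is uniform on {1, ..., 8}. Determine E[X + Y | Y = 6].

8

Outcomes with Y = 6: (1,6), (2,6), (3,6), each with probability 1/24.
E[X + Y | Y = 6] = (7 + 8 + 9) / 3 = 8.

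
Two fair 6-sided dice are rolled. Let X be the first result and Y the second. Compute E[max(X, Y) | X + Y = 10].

17/3

Outcomes with X + Y = 10: (4,6), (5,5), (6,4), each with probability 1/36.
E[max(X, Y) | X + Y = 10] = (6 + 5 + 6) / 3 = 17/3.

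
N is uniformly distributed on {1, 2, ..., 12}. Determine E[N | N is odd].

6

Given N is odd, N is equally likely to be any of {1, 3, 5, 7, 9, 11}.
E[N | N is odd] = (1 + 3 + 5 + 7 + 9 + 11) / 6 = 6.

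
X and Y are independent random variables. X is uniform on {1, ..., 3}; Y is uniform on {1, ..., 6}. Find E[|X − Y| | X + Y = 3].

1

Outcomes with X + Y = 3: (1,2), (2,1), each with probability 1/18.
E[|X − Y| | X + Y = 3] = (1 + 1) / 2 = 1.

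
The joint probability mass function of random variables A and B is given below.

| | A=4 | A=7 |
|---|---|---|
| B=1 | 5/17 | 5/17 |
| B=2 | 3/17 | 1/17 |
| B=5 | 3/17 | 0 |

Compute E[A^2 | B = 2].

P(B = 2) = 4/17.
Summing A^2·P(A=x,B=y) over the conditioning event gives 97/17.
E[A^2 | B = 2] = (97/17) / (4/17) = 97/4.

97/4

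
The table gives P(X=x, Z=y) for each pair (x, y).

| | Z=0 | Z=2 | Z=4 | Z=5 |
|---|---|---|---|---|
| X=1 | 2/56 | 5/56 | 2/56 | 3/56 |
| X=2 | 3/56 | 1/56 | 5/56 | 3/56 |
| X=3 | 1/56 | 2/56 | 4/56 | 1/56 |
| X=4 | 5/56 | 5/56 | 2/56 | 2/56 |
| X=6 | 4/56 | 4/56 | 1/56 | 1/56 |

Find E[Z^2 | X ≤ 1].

P(X ≤ 1) = 3/14.
Summing Z^2·P(X=x,Z=y) over the conditioning event gives 127/56.
E[Z^2 | X ≤ 1] = (127/56) / (3/14) = 127/12.

127/12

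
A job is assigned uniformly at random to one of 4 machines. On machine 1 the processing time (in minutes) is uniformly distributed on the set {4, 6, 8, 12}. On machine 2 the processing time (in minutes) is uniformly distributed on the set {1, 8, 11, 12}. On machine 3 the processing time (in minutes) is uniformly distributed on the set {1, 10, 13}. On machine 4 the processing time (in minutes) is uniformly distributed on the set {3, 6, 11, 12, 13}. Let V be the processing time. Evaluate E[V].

65/8

E[V | machine 1] = (4+6+8+12)/4 = 15/2.
E[V | machine 2] = (1+8+11+12)/4 = 8.
E[V | machine 3] = (1+10+13)/3 = 8.
E[V | machine 4] = (3+6+11+12+13)/5 = 9.
By the law of total expectation,
E[V] = (1/4)·(15/2) + (1/4)·(8) + (1/4)·(8) + (1/4)·(9) = 65/8.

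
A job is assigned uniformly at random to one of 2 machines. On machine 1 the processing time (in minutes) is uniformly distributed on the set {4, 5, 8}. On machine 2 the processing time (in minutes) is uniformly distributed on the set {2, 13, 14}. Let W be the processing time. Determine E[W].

E[W | machine 1] = (4+5+8)/3 = 17/3.
E[W | machine 2] = (2+13+14)/3 = 29/3.
By the law of total expectation,
E[W] = (1/2)·(17/3) + (1/2)·(29/3) = 23/3.

23/3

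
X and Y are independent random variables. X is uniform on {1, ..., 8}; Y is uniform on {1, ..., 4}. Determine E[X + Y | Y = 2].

13/2

Outcomes with Y = 2: (1,2), (2,2), (3,2), (4,2), (5,2), (6,2), (7,2), (8,2), each with probability 1/32.
E[X + Y | Y = 2] = (3 + 4 + 5 + 6 + 7 + 8 + 9 + 10) / 8 = 13/2.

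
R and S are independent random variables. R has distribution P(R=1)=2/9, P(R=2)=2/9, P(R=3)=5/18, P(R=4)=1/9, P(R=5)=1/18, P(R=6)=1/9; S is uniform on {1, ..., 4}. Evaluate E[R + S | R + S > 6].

157/20

P(R + S > 6) = 5/18.
Summing (R+S)·P(x,y) over outcomes with R + S > 6 gives 157/72.
E[R + S | R + S > 6] = (157/72) / (5/18) = 157/20.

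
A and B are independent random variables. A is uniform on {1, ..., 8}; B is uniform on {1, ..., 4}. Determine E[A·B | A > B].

295/22

P(A > B) = 11/16.
Summing AB·P(x,y) over outcomes with A > B gives 295/32.
E[A·B | A > B] = (295/32) / (11/16) = 295/22.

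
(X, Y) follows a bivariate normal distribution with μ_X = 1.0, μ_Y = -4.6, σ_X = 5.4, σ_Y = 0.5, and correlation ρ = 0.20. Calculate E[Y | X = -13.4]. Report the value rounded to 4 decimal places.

-4.8667

E[Y | X=x] = μ_Y + ρ(σ_Y/σ_X)(x − μ_X) for jointly normal variables.
E[Y | X=-13.4] = -4.6 + (0.20)·(0.5/5.4)·(-13.4 − (1.0)) = -4.6 + (0.018519)·(-14.4) = -4.8667.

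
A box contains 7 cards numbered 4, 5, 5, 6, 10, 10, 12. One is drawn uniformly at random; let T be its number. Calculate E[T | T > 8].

32/3

P(T > 8) = 3/7.
Σ over the event: 10·2/7 + 12·1/7 = 32/7.
E[T | T > 8] = (32/7) / (3/7) = 32/3.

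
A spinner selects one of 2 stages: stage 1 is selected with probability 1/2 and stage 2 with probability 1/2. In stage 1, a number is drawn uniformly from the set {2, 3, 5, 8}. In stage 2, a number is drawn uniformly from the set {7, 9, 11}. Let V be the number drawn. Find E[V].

27/4

E[V | stage 1] = (2+3+5+8)/4 = 9/2.
E[V | stage 2] = (7+9+11)/3 = 9.
E[V] = (1/2)·(9/2) + (1/2)·(9) = 27/4.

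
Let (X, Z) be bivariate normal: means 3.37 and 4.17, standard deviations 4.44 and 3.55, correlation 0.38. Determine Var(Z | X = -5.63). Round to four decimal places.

10.7827

The conditional variance in a bivariate normal is σ_Z²(1 − ρ²), independent of x.
Var(Z | X=-5.63) = (3.55)²·(1 − (0.38)²) = 12.6025·0.8556 = 10.7827.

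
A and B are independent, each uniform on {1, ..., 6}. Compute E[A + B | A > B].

7

P(A > B) = 5/12.
Summing (A+B)·P(x,y) over outcomes with A > B gives 35/12.
E[A + B | A > B] = (35/12) / (5/12) = 7.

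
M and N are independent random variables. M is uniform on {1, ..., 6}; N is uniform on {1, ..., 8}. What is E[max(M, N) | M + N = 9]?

P(M + N = 9) = 1/8.
Summing max(M,N)·P(x,y) over outcomes with M + N = 9 gives 37/48.
E[max(M, N) | M + N = 9] = (37/48) / (1/8) = 37/6.

37/6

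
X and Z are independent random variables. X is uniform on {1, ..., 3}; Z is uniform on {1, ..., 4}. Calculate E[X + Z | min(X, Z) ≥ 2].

11/2

P(min(X, Z) ≥ 2) = 1/2.
Summing (X+Z)·P(x,y) over outcomes with min(X, Z) ≥ 2 gives 11/4.
E[X + Z | min(X, Z) ≥ 2] = (11/4) / (1/2) = 11/2.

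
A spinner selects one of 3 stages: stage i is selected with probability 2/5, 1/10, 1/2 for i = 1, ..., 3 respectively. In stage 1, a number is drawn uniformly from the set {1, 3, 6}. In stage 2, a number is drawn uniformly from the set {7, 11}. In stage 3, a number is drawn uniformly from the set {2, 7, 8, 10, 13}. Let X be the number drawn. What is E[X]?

187/30

E[X | stage 1] = (1+3+6)/3 = 10/3.
E[X | stage 2] = (7+11)/2 = 9.
E[X | stage 3] = (2+7+8+10+13)/5 = 8.
E[X] = (2/5)·(10/3) + (1/10)·(9) + (1/2)·(8) = 187/30.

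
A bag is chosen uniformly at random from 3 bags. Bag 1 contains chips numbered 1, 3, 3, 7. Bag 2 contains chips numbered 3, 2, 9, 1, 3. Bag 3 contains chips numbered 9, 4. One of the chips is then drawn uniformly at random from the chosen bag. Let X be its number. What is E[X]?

E[X | bag 1] = (1+3+3+7)/4 = 7/2.
E[X | bag 2] = (3+2+9+1+3)/5 = 18/5.
E[X | bag 3] = (9+4)/2 = 13/2.
E[X] = (1/3)·(7/2) + (1/3)·(18/5) + (1/3)·(13/2) = 68/15.

68/15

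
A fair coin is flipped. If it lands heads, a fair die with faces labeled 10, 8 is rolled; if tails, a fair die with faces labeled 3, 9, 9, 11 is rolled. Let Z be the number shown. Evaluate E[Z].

E[Z | heads] = (10+8)/2 = 9.
E[Z | tails] = (3+9+9+11)/4 = 8.
By the law of total expectation,
E[Z] = (1/2)·(9) + (1/2)·(8) = 17/2.

17/2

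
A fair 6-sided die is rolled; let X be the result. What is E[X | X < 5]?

Given X < 5, X is equally likely to be any of {1, 2, 3, 4}.
E[X | X < 5] = (1 + 2 + 3 + 4) / 4 = 5/2.

5/2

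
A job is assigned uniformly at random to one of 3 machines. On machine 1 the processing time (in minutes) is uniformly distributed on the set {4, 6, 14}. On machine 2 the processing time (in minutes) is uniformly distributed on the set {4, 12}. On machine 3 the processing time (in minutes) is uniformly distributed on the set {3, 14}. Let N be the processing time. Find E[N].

E[N | machine 1] = (4+6+14)/3 = 8.
E[N | machine 2] = (4+12)/2 = 8.
E[N | machine 3] = (3+14)/2 = 17/2.
By the law of total expectation,
E[N] = (1/3)·(8) + (1/3)·(8) + (1/3)·(17/2) = 49/6.

49/6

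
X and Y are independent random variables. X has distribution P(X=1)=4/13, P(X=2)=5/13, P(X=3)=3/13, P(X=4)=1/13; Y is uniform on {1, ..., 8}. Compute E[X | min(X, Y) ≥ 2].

23/9

P(min(X, Y) ≥ 2) = 63/104.
Summing X·P(x,y) over outcomes with min(X, Y) ≥ 2 gives 161/104.
E[X | min(X, Y) ≥ 2] = (161/104) / (63/104) = 23/9.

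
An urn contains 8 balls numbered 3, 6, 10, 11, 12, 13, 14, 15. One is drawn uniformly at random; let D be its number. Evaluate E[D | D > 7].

25/2

P(D > 7) = 3/4.
Σ over the event: 10·1/8 + 11·1/8 + 12·1/8 + 13·1/8 + 14·1/8 + 15·1/8 = 75/8.
E[D | D > 7] = (75/8) / (3/4) = 25/2.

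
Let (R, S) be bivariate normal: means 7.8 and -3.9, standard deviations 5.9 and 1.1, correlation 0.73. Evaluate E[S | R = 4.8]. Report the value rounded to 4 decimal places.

For a bivariate normal, E[S | R=x] = μ_S + ρ·(σ_S/σ_R)·(x − μ_R).
E[S | R=4.8] = -3.9 + (0.73)·(1.1/5.9)·(4.8 − (7.8)) = -3.9 + (0.1361)·(-3) = -4.3083.

-4.3083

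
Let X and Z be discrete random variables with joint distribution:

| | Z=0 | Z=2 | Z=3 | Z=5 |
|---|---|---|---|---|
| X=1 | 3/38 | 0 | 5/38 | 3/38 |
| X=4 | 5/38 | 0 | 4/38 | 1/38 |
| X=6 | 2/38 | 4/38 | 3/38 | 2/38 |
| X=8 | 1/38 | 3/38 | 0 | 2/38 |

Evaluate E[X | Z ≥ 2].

122/27

P(Z ≥ 2) = 27/38.
Summing X·P(X=x,Z=y) over the conditioning event gives 61/19.
E[X | Z ≥ 2] = (61/19) / (27/38) = 122/27.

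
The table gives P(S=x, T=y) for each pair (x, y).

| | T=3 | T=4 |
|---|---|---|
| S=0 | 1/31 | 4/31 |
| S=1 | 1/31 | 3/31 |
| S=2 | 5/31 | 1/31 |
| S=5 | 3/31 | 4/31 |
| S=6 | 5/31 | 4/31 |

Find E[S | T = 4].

49/16

P(T = 4) = 16/31.
Σ S·P over the event = 0·(4/31) + 1·(3/31) + 2·(1/31) + 5·(4/31) + 6·(4/31) = 49/31.
E[S | T = 4] = (49/31) / (16/31) = 49/16.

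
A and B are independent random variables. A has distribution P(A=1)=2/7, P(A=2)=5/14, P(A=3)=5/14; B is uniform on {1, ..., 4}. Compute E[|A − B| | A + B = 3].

P(A + B = 3) = 9/56.
Summing |A−B|·P(x,y) over outcomes with A + B = 3 gives 9/56.
E[|A − B| | A + B = 3] = (9/56) / (9/56) = 1.

1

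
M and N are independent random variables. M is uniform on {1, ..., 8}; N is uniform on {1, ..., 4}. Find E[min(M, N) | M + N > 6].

49/18

P(M + N > 6) = 9/16.
Summing min(M,N)·P(x,y) over outcomes with M + N > 6 gives 49/32.
E[min(M, N) | M + N > 6] = (49/32) / (9/16) = 49/18.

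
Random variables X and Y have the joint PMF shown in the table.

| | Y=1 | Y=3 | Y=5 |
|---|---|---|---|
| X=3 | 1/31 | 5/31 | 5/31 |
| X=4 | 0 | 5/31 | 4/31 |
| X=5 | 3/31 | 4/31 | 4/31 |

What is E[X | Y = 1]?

9/2

P(Y = 1) = 4/31.
Summing X·P(X=x,Y=y) over the conditioning event gives 18/31.
E[X | Y = 1] = (18/31) / (4/31) = 9/2.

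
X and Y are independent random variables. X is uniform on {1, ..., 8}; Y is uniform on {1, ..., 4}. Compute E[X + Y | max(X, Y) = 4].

44/7

Outcomes with max(X, Y) = 4: (1,4), (2,4), (3,4), (4,1), (4,2), (4,3), (4,4), each with probability 1/32.
E[X + Y | max(X, Y) = 4] = (5 + 6 + 7 + 5 + 6 + 7 + 8) / 7 = 44/7.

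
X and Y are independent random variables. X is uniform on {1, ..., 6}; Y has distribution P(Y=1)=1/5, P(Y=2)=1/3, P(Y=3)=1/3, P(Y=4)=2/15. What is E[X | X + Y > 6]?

P(X + Y > 6) = 2/5.
Summing X·P(x,y) over outcomes with X + Y > 6 gives 92/45.
E[X | X + Y > 6] = (92/45) / (2/5) = 46/9.

46/9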